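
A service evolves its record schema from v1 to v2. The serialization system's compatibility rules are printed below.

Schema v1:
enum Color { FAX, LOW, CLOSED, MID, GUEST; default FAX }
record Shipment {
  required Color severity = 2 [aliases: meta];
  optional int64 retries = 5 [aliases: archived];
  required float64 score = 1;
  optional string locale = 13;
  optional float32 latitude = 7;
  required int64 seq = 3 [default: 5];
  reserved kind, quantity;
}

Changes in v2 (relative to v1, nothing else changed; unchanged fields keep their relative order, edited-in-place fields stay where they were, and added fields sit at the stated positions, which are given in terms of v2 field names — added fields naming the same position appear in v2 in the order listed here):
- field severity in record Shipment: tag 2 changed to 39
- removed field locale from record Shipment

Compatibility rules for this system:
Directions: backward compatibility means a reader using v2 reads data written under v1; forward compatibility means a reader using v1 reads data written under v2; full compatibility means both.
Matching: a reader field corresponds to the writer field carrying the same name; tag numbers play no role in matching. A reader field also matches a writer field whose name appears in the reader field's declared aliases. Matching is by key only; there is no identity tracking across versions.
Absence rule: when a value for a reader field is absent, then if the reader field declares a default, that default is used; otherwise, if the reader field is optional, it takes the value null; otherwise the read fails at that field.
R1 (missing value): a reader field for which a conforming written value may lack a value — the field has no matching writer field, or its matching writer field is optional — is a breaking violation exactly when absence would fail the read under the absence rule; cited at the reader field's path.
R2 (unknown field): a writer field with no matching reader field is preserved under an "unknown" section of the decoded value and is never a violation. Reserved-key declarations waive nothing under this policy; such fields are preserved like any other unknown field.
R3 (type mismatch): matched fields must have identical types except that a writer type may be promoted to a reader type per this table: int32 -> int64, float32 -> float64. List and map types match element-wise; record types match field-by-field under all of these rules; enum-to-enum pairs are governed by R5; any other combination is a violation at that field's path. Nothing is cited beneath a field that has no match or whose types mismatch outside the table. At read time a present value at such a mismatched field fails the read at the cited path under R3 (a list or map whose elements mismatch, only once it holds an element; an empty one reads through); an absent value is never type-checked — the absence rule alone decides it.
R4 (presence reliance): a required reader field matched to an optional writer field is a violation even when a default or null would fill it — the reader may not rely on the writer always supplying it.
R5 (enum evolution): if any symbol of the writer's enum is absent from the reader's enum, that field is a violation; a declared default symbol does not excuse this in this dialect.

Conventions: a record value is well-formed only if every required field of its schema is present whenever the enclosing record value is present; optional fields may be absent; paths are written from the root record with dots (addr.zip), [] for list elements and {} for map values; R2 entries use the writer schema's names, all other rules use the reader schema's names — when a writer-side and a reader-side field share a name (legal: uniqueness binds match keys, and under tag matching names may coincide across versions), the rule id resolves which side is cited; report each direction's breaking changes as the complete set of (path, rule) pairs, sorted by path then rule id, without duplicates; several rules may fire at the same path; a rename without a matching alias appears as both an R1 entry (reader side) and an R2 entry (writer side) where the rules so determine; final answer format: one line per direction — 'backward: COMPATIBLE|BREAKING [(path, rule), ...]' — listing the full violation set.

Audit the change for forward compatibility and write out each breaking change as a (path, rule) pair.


in Shipment below, arrows point writer -> reader
forward analysis of Shipment with v1 as reader and v2 as writer:
  severity <- severity (Color -> Color, writer required)
  retries <- retries (int64 -> int64, writer optional)
  score <- score (float64 -> float64, writer required)
  no writer field matches reader locale
  latitude <- latitude (float32 -> float32, writer optional)
  seq <- seq (int64 -> int64, writer required)
  nothing fires on Shipment: forward is COMPATIBLE
the rest of the Shipment diff is inert for this question:
  field severity in record Shipment: tag 2 changed to 39 -> triggers nothing under Shipment's printed rules — same verdict
  removed field locale from record Shipment -> triggers nothing under Shipment's printed rules — same verdict

forward: COMPATIBLE []


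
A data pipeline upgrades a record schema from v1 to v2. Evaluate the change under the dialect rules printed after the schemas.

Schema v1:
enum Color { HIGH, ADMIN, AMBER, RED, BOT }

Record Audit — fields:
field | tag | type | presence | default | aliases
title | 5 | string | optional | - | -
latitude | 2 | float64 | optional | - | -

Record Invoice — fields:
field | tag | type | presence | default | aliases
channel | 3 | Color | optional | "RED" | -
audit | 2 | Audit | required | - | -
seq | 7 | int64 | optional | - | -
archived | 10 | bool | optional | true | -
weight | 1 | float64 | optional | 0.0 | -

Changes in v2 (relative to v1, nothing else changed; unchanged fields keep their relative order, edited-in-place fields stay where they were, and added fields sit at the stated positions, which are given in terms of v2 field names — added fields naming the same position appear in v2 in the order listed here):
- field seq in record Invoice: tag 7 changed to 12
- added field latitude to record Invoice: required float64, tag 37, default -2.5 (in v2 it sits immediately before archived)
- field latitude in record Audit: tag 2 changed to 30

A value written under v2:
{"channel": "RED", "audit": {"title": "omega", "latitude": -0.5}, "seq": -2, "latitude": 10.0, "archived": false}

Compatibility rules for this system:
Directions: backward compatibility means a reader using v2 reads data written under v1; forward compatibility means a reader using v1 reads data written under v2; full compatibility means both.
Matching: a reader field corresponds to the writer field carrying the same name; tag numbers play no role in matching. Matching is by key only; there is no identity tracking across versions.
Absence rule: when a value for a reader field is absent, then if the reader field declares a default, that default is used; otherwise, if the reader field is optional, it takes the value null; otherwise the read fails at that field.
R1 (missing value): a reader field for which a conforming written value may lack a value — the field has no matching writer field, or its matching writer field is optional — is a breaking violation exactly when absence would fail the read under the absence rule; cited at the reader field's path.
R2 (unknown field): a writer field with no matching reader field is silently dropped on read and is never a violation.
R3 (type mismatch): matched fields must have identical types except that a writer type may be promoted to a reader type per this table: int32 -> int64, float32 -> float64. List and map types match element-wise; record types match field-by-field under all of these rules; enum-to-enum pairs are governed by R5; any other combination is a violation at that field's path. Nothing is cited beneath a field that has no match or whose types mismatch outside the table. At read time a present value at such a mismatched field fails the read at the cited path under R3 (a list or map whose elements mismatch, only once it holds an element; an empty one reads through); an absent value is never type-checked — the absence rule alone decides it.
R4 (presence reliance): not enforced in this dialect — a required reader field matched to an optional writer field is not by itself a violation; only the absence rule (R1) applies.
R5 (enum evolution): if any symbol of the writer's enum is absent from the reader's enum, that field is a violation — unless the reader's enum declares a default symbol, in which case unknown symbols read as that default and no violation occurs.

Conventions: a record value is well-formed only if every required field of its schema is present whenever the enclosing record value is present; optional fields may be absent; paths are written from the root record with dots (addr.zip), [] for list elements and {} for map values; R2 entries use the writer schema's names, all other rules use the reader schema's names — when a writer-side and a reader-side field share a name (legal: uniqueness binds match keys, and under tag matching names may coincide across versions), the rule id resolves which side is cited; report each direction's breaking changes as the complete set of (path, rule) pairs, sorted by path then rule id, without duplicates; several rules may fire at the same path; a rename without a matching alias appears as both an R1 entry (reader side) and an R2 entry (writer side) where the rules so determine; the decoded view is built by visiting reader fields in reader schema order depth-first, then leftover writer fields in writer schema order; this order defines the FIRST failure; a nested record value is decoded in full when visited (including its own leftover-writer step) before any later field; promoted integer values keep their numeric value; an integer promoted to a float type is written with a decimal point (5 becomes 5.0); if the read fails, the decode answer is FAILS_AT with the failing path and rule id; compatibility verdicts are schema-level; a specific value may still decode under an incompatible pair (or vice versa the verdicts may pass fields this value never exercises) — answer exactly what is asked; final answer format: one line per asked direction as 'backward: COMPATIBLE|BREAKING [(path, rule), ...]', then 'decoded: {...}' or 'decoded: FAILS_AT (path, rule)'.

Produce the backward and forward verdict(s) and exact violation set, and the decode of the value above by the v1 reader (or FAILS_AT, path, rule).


backward: COMPATIBLE []; forward: COMPATIBLE []; decoded: {"channel": "RED", "audit": {"title": "omega", "latitude": -0.5}, "seq": -2, "archived": false, "weight": 0.0}

in Invoice below, arrows point writer -> reader
checking backward for Invoice: reader v2 against writer v1:
  channel: Color -> Color, writer optional; from channel
  audit: Audit -> Audit, writer required; from audit
  seq: int64 -> int64, writer optional; from seq
  latitude: no writer-side match
  archived: bool -> bool, writer optional; from archived
  weight: float64 -> float64, writer optional; from weight
  audit.title: string -> string, writer optional; from audit.title
  audit.latitude: float64 -> float64, writer optional; from audit.latitude
  nothing fires on Invoice: backward is COMPATIBLE
checking forward for Invoice: reader v1 against writer v2:
  channel: Color -> Color, writer optional; from channel
  audit: Audit -> Audit, writer required; from audit
  seq: int64 -> int64, writer optional; from seq
  archived: bool -> bool, writer optional; from archived
  weight: float64 -> float64, writer optional; from weight
  latitude (writer side), unknown to reader
  audit.title: string -> string, writer optional; from audit.title
  audit.latitude: float64 -> float64, writer optional; from audit.latitude
  nothing fires on Invoice: forward is COMPATIBLE
decode (reader v1):
  channel := "RED"
  audit.title := "omega"
  audit.latitude := -0.5
  seq := -2
  archived := false
  weight := 0.0 (missing; default applied)
  writer latitude: no reader field; dropped
  => decoded: {"channel": "RED", "audit": {"title": "omega", "latitude": -0.5}, "seq": -2, "archived": false, "weight": 0.0}


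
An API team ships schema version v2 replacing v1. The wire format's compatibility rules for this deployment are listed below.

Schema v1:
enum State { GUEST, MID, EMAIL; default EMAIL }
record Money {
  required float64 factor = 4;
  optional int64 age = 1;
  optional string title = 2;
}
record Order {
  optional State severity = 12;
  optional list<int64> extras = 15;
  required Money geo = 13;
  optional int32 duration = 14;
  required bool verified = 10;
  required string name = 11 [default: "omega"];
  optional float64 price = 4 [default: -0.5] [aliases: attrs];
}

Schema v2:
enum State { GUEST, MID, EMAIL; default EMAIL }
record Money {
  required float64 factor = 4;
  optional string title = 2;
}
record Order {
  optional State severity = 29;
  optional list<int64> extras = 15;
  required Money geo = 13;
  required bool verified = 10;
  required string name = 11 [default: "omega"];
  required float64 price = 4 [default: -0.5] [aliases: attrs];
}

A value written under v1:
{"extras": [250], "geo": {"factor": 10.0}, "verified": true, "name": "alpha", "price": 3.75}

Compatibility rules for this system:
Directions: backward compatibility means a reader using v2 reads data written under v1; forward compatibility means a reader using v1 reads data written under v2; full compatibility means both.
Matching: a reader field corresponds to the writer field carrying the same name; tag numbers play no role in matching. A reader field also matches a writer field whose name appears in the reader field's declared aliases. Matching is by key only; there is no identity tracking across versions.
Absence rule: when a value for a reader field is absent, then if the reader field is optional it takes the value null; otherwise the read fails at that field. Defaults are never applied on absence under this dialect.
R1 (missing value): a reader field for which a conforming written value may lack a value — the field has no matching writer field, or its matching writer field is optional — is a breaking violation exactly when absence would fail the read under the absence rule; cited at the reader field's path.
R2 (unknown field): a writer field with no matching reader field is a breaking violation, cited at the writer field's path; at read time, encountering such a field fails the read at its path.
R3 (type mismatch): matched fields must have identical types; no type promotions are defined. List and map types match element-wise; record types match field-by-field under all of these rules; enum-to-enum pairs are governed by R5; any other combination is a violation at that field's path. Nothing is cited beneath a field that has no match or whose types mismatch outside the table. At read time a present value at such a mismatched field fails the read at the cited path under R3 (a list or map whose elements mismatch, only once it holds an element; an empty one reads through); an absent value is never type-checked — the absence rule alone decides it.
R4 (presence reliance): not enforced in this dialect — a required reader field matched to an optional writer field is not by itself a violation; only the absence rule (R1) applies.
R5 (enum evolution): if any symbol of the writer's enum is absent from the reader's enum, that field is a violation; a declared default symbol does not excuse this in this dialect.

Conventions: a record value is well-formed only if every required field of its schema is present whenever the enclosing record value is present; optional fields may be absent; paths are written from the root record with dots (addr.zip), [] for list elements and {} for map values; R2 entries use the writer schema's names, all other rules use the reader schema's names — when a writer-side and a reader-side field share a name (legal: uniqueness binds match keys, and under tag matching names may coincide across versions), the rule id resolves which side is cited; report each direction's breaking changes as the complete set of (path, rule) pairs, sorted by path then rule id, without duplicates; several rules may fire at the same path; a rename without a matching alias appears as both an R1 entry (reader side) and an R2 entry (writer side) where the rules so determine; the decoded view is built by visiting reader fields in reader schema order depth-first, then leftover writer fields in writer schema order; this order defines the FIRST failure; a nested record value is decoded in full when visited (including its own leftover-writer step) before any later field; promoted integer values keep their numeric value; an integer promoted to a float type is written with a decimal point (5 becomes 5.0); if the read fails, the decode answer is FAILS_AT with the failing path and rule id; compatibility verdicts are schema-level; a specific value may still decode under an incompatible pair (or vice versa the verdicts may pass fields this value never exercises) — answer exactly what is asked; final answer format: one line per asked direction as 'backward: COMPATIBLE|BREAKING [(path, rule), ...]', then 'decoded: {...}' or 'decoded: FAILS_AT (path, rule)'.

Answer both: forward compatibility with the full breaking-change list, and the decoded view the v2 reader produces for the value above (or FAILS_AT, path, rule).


forward: COMPATIBLE []; decoded: {"severity": null, "extras": [250], "geo": {"factor": 10.0, "title": null}, "verified": true, "name": "alpha", "price": 3.75}

each type pair in Order: writer, then reader
forward on Order — v1 reading data written by v2:
  severity: State -> State, writer optional; from severity
  extras: list<int64> -> list<int64>, writer optional; from extras
  geo: Money -> Money, writer required; from geo
  duration has no writer counterpart
  verified: bool -> bool, writer required; from verified
  name: string -> string, writer required; from name
  price: float64 -> float64, writer required; from price
  geo.factor: float64 -> float64, writer required; from geo.factor
  geo.age has no writer counterpart
  geo.title: string -> string, writer optional; from geo.title
  => forward verdict for Order: COMPATIBLE, no violations
decode (reader v2):
  severity := null (not supplied -> null)
  extras := [250]
  geo.factor := 10.0
  geo.title := null (not supplied -> null)
  verified := true
  name := "alpha"
  price := 3.75
  => decoded: {"severity": null, "extras": [250], "geo": {"factor": 10.0, "title": null}, "verified": true, "name": "alpha", "price": 3.75}
diffs on Order not affecting the asked answer:
  field severity in record Order: tag 12 changed to 29 -> fires no rule on Order, leaving the asked answer as it is
  field price in record Order: optional changed to required -> fires only in the backward direction of Order, which is not asked here


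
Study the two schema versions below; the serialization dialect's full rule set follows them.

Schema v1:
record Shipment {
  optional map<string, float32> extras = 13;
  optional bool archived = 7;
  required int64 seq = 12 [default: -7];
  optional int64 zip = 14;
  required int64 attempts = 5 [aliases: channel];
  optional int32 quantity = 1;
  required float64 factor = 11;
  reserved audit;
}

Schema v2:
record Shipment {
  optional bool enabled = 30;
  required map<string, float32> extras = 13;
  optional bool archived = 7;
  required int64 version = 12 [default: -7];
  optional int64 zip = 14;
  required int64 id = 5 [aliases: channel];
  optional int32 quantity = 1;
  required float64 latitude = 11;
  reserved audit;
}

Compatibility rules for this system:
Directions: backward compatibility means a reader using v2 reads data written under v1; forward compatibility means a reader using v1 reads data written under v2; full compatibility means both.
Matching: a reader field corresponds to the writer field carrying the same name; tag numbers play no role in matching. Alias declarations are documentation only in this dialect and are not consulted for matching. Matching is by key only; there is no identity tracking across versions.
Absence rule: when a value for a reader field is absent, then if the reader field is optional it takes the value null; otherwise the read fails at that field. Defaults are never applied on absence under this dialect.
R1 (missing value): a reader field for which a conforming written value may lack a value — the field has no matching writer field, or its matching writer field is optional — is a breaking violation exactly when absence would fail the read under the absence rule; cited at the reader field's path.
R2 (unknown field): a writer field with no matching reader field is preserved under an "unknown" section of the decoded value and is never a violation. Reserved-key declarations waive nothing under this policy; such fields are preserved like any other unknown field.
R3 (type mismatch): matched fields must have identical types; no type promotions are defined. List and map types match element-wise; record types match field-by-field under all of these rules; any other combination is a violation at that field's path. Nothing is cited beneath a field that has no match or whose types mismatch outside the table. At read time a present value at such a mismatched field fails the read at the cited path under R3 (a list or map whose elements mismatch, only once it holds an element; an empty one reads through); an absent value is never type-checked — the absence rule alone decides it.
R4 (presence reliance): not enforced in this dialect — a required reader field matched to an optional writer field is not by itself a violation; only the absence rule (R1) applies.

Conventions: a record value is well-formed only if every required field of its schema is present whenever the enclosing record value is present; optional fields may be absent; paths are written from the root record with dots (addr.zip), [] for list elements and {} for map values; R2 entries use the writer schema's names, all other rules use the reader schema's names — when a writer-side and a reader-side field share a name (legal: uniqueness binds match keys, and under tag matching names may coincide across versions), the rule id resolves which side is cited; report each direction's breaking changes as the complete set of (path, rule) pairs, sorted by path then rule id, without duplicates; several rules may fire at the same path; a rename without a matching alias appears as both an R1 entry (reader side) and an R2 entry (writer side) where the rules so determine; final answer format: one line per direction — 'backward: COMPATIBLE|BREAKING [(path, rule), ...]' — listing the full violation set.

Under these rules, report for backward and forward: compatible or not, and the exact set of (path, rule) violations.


the writer's type comes first in each Shipment pair
backward pass over Shipment, reader schema v2, writer schema v1:
  enabled has no writer counterpart
  extras <- extras (map<string, float32> -> map<string, float32>, writer optional)
  archived <- archived (bool -> bool, writer optional)
  version has no writer counterpart
  zip <- zip (int64 -> int64, writer optional)
  id has no writer counterpart
  quantity <- quantity (int32 -> int32, writer optional)
  latitude has no writer counterpart
  writer field seq has no reader counterpart
  writer field attempts has no reader counterpart
  writer field factor has no reader counterpart
  R1 fires at extras
  R1 fires at id
  R1 fires at latitude
  R1 fires at version
  => 4 violation(s): backward is BREAKING for Shipment
forward pass over Shipment, reader schema v1, writer schema v2:
  extras <- extras (map<string, float32> -> map<string, float32>, writer required)
  archived <- archived (bool -> bool, writer optional)
  seq has no writer counterpart
  zip <- zip (int64 -> int64, writer optional)
  attempts has no writer counterpart
  quantity <- quantity (int32 -> int32, writer optional)
  factor has no writer counterpart
  writer field enabled has no reader counterpart
  writer field version has no reader counterpart
  writer field id has no reader counterpart
  writer field latitude has no reader counterpart
  R1 fires at attempts
  R1 fires at factor
  R1 fires at seq
  => 3 violation(s): forward is BREAKING for Shipment

backward: BREAKING [(extras, R1), (id, R1), (latitude, R1), (version, R1)]; forward: BREAKING [(attempts, R1), (factor, R1), (seq, R1)]


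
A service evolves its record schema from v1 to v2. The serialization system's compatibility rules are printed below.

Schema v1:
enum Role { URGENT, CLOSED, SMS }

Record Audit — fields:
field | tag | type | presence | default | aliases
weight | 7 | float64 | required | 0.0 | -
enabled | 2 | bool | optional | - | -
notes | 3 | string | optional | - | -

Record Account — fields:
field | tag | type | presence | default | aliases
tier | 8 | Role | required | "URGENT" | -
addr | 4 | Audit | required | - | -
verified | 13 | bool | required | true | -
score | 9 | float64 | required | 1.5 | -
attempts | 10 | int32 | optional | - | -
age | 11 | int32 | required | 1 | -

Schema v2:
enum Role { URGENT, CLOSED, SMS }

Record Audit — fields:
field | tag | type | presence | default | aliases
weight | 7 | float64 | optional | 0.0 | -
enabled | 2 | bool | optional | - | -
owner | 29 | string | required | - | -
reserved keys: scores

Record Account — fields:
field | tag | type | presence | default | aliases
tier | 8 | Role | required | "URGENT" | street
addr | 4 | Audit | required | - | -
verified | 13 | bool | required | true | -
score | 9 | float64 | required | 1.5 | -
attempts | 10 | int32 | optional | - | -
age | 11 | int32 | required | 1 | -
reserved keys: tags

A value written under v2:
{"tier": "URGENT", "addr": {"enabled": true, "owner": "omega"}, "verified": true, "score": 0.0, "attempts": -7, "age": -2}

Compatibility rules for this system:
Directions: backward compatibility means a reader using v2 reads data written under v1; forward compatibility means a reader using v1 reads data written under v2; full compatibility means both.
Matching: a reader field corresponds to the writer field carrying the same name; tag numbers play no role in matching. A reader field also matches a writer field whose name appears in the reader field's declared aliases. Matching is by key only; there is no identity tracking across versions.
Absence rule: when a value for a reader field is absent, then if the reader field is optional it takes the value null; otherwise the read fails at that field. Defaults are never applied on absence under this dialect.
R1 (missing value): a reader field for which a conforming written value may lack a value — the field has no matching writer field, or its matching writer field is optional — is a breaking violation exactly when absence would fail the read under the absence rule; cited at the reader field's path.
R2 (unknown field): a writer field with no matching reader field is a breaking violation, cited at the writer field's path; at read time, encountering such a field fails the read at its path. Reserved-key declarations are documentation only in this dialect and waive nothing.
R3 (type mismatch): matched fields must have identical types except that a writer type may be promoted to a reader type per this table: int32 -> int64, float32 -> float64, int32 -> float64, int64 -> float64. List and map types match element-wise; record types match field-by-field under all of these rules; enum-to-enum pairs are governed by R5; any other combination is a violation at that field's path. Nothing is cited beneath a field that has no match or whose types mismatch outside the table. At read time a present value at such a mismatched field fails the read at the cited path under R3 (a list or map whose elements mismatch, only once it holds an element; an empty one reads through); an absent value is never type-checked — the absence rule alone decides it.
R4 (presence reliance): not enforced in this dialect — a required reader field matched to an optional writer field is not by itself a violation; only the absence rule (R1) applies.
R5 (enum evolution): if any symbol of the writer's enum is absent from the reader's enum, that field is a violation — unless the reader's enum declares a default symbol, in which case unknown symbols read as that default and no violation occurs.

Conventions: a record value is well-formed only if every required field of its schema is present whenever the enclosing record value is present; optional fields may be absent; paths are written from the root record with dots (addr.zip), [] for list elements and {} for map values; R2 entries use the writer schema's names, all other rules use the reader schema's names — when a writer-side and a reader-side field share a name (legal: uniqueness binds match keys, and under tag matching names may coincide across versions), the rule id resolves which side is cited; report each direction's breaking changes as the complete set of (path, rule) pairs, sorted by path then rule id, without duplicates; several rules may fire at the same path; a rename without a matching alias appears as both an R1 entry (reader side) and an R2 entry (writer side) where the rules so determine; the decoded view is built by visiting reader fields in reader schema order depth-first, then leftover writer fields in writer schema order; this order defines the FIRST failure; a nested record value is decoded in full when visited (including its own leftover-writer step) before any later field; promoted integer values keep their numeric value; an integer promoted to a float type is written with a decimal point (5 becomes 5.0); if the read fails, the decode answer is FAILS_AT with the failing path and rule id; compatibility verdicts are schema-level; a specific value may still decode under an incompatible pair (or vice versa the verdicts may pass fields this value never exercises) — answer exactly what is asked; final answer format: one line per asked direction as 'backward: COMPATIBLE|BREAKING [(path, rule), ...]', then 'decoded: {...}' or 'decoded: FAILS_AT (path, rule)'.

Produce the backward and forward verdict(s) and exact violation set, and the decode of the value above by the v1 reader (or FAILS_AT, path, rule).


backward: BREAKING [(addr.notes, R2), (addr.owner, R1)]; forward: BREAKING [(addr.owner, R2), (addr.weight, R1)]; decoded: FAILS_AT (addr.weight, R1)

in Account below, arrows point writer -> reader
backward analysis of Account with v2 as reader and v1 as writer:
  tier: Role -> Role, writer required; from tier
  addr: Audit -> Audit, writer required; from addr
  verified: bool -> bool, writer required; from verified
  score: float64 -> float64, writer required; from score
  attempts: int32 -> int32, writer optional; from attempts
  age: int32 -> int32, writer required; from age
  addr.weight: float64 -> float64, writer required; from addr.weight
  addr.enabled: bool -> bool, writer optional; from addr.enabled
  no writer field matches reader addr.owner
  addr.notes (writer side), unknown to reader
  violation R2 at addr.notes
  violation R1 at addr.owner
  => backward: BREAKING (2)
forward analysis of Account with v1 as reader and v2 as writer:
  tier: Role -> Role, writer required; from tier
  addr: Audit -> Audit, writer required; from addr
  verified: bool -> bool, writer required; from verified
  score: float64 -> float64, writer required; from score
  attempts: int32 -> int32, writer optional; from attempts
  age: int32 -> int32, writer required; from age
  addr.weight: float64 -> float64, writer optional; from addr.weight
  addr.enabled: bool -> bool, writer optional; from addr.enabled
  no writer field matches reader addr.notes
  addr.owner (writer side), unknown to reader
  violation R2 at addr.owner
  violation R1 at addr.weight
  => forward: BREAKING (2)
decoding the Account value with the v1 reader:
  tier := "URGENT"
  read fails at addr.weight under R1 (no fill)
  => FAILS_AT (addr.weight, R1)


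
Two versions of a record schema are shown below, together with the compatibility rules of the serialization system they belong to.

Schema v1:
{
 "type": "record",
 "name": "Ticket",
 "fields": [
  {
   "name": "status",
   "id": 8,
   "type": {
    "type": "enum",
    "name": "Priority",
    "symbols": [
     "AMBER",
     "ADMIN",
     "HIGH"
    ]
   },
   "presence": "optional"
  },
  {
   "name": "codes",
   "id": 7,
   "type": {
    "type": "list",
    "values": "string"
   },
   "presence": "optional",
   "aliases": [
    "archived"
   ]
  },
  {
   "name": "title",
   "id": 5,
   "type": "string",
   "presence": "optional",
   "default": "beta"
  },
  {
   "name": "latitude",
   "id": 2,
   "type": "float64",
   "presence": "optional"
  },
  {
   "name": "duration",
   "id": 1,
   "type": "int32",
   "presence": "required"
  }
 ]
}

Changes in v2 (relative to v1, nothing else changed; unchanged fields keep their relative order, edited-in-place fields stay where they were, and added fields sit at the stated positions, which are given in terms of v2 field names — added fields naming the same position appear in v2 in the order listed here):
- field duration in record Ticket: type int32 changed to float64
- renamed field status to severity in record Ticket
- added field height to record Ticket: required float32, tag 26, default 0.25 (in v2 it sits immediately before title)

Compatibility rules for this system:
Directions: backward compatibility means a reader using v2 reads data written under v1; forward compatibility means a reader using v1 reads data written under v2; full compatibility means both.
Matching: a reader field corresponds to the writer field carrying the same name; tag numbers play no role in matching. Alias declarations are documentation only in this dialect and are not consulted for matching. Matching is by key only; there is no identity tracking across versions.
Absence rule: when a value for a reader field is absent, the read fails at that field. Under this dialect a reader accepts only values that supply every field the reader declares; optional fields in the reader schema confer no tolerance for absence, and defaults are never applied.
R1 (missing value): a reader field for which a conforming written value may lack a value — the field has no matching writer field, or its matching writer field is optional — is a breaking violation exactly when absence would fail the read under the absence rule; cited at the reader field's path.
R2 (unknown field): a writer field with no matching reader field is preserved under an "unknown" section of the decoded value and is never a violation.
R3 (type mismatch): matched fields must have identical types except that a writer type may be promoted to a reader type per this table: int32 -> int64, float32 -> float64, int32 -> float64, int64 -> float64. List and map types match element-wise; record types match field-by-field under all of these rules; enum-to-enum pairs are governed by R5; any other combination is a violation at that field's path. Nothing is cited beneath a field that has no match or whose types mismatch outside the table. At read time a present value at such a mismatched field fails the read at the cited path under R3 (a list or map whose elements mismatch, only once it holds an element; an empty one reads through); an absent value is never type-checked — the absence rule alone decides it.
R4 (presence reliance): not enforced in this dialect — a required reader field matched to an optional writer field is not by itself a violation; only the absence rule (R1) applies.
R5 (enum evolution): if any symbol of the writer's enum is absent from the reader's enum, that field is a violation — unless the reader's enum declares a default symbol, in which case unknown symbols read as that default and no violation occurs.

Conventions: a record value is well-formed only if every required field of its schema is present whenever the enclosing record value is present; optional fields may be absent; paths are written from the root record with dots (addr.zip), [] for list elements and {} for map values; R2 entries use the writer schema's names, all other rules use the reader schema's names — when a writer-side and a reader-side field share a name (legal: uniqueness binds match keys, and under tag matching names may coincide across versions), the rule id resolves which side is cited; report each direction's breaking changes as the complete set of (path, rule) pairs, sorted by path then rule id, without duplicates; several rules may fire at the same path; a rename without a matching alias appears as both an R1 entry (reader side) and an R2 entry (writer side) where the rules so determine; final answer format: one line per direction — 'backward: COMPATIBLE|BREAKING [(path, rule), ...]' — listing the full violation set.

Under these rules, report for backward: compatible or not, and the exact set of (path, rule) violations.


backward: BREAKING [(codes, R1), (height, R1), (latitude, R1), (severity, R1), (title, R1)]

the writer's type comes first in each Ticket pair
backward analysis of Ticket with v2 as reader and v1 as writer:
  severity: no writer-side match
  codes <- codes (list<string> -> list<string>, writer optional)
  height: no writer-side match
  title <- title (string -> string, writer optional)
  latitude <- latitude (float64 -> float64, writer optional)
  duration <- duration (int32 -> float64, writer required)
  status (writer side), unknown to reader
  breaking: (codes, R1)
  breaking: (height, R1)
  breaking: (latitude, R1)
  breaking: (severity, R1)
  breaking: (title, R1)
  backward on Ticket therefore BREAKING (5)
the other Ticket changes do not affect what is asked:
  field duration in record Ticket: type int32 changed to float64 -> its effect on Ticket is confined to the forward direction, not asked


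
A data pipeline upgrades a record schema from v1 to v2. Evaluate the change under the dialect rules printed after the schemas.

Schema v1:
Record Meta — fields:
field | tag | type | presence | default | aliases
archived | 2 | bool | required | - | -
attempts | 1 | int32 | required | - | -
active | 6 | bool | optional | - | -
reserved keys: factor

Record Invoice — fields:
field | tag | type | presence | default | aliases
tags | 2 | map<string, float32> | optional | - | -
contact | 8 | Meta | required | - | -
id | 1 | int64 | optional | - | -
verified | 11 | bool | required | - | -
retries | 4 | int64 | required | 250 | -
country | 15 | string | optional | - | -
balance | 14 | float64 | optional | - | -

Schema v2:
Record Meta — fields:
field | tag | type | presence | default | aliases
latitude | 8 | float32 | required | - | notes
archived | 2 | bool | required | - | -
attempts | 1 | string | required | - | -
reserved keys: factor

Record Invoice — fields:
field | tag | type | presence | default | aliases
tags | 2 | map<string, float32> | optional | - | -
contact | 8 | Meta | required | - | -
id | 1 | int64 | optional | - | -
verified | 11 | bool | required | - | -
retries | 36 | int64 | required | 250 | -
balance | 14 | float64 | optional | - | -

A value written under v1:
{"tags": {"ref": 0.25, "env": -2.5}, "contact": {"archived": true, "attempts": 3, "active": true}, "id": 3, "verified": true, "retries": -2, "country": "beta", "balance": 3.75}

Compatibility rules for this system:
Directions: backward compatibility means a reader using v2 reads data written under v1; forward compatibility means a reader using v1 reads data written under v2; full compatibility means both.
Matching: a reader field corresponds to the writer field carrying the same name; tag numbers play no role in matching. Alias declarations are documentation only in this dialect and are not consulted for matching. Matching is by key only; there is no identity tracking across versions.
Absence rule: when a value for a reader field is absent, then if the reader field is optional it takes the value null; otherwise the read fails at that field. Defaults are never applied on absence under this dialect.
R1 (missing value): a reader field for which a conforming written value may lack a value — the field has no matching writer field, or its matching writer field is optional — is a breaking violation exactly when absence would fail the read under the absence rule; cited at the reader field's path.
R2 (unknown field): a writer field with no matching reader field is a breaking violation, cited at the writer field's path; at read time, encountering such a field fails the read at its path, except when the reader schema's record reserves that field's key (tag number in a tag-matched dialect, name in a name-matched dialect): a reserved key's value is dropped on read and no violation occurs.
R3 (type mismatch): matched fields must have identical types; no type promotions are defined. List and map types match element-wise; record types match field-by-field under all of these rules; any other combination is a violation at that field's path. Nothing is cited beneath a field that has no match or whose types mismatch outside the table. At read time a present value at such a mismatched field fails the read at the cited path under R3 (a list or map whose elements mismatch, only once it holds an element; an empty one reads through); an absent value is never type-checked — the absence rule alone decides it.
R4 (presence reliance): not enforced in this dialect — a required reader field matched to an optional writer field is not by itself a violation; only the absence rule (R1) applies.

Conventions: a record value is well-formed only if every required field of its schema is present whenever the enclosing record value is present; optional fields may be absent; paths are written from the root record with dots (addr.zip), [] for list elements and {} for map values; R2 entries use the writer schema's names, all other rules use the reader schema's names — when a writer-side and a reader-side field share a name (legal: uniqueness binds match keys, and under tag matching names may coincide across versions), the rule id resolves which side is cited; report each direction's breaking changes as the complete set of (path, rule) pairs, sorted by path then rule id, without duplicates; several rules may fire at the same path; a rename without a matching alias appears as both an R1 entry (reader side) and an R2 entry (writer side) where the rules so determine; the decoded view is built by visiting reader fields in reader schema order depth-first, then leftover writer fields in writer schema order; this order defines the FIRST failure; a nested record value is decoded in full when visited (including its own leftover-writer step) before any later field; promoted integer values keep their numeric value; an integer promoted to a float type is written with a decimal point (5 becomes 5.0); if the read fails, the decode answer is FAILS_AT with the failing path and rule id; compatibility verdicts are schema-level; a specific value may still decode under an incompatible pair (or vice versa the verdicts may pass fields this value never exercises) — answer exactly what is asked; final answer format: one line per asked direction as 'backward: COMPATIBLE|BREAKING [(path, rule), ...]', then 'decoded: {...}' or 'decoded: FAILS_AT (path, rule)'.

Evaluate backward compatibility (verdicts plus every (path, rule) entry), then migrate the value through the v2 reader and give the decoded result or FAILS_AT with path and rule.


backward: BREAKING [(contact.active, R2), (contact.attempts, R3), (contact.latitude, R1), (country, R2)]; decoded: FAILS_AT (contact.latitude, R1)

arrows below run writer -> reader for Invoice
backward pass over Invoice, reader schema v2, writer schema v1:
  tags: map<string, float32> -> map<string, float32>, writer optional; from tags
  contact: Meta -> Meta, writer required; from contact
  id: int64 -> int64, writer optional; from id
  verified: bool -> bool, writer required; from verified
  retries: int64 -> int64, writer required; from retries
  balance: float64 -> float64, writer optional; from balance
  writer country: unknown to reader
  contact.latitude has no writer counterpart
  contact.archived: bool -> bool, writer required; from contact.archived
  contact.attempts: int32 -> string, writer required; from contact.attempts
  writer contact.active: unknown to reader
  breaking: (contact.active, R2)
  breaking: (contact.attempts, R3)
  breaking: (contact.latitude, R1)
  breaking: (country, R2)
  => backward: BREAKING (4)
decode (reader v2):
  tags := {"ref": 0.25, "env": -2.5}
  read fails at contact.latitude under R1 (no fill)
  => FAILS_AT (contact.latitude, R1)
the other Invoice changes do not affect what is asked:
  field retries in record Invoice: tag 4 changed to 36 -> fires no rule on Invoice, leaving the asked answer as it is
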